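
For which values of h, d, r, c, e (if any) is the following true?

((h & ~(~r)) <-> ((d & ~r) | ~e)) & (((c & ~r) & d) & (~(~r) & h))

Case r = True: the conjunct ~r is False.
Case r = False: the conjunct ~(~r) becomes ~(~False) = False.
Both cases fail — unsatisfiable.

No satisfying assignment exists.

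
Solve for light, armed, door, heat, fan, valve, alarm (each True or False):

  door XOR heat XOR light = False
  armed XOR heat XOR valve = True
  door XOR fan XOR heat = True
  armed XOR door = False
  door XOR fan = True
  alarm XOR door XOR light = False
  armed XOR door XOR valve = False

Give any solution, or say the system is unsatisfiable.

light = True, armed = True, door = True, heat = False, fan = False, valve = False, alarm = False

door XOR heat XOR light = T XOR F XOR T = False ✓
armed XOR heat XOR valve = T XOR F XOR F = True ✓
door XOR fan XOR heat = T XOR F XOR F = True ✓
armed XOR door = T XOR T = False ✓
door XOR fan = T XOR F = True ✓
alarm XOR door XOR light = F XOR T XOR T = False ✓
armed XOR door XOR valve = T XOR T XOR F = False ✓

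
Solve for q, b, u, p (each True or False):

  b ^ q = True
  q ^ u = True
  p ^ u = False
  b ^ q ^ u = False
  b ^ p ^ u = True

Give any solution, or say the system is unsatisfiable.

q = False; b = True; u = True; p = True

b ^ q = T ^ F = True ✓
q ^ u = F ^ T = True ✓
p ^ u = T ^ T = False ✓
b ^ q ^ u = T ^ F ^ T = False ✓
b ^ p ^ u = T ^ T ^ T = True ✓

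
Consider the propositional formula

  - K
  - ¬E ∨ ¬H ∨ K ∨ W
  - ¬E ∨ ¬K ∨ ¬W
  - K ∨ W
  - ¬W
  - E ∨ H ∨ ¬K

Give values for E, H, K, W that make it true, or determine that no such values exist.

Unit clause (K) forces K = True.
Unit clause (¬W) forces W = False.
Set E = True.
Set H = False.
Check each clause:
  (K): K holds.
  (¬E ∨ ¬H ∨ K ∨ W): ¬H holds.
  (¬E ∨ ¬K ∨ ¬W): ¬W holds.
  (K ∨ W): K holds.
  (¬W): ¬W holds.
  (E ∨ H ∨ ¬K): E holds.
All clauses satisfied.

E = True; H = False; K = True; W = False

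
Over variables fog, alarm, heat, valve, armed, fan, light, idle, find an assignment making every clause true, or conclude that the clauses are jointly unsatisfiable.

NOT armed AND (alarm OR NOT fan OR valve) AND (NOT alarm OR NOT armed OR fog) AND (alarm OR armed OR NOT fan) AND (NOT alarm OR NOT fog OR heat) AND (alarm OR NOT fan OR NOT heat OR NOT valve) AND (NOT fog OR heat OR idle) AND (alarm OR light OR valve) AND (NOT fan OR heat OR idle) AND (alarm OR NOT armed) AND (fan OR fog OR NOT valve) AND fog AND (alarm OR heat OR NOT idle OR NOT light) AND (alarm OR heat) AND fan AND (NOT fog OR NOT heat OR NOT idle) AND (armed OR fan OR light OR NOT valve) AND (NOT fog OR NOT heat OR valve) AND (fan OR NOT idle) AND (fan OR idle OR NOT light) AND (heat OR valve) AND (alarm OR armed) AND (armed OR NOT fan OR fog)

fog = True, alarm = True, heat = True, valve = True, armed = False, fan = True, light = True, idle = False

Unit clause (NOT armed) forces armed = False.
Unit clause (fog) forces fog = True.
Unit clause (fan) forces fan = True.
In (alarm OR armed) only alarm is left, so alarm = True.
In (NOT alarm OR NOT fog OR heat) only heat is left, so heat = True.
In (NOT fog OR NOT heat OR NOT idle) only NOT idle is left, so idle = False.
In (NOT fog OR NOT heat OR valve) only valve is left, so valve = True.
Set light = True.
All clauses satisfied.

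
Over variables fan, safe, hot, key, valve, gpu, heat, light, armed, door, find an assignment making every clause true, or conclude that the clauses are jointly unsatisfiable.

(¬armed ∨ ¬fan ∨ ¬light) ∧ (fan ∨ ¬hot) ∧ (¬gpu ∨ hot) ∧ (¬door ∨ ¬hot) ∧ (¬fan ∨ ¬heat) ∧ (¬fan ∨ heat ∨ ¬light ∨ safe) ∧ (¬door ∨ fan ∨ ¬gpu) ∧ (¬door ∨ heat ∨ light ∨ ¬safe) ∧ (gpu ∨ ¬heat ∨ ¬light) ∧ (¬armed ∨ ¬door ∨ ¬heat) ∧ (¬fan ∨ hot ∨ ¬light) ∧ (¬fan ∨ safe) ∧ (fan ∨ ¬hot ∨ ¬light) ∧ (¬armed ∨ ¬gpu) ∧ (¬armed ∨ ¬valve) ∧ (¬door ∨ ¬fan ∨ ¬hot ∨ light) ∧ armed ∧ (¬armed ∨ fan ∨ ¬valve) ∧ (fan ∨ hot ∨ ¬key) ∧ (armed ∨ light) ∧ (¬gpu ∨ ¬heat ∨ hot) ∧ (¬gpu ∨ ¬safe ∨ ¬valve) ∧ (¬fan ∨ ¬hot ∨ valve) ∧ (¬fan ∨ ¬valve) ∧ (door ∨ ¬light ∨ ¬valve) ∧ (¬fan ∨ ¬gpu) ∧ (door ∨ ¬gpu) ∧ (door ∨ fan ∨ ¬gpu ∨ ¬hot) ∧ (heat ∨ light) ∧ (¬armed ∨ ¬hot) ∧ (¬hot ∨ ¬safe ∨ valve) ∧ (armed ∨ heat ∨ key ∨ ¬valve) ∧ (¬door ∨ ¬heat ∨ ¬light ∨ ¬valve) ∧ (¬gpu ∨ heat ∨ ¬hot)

fan=F, safe=T, hot=F, key=F, valve=F, gpu=F, heat=F, light=T, armed=T, door=T

Unit clause (armed) forces armed = True.
In (¬armed ∨ ¬hot) only ¬hot is left, so hot = False.
In (¬gpu ∨ hot) only ¬gpu is left, so gpu = False.
In (¬armed ∨ ¬valve) only ¬valve is left, so valve = False.
Try fan = True:
  (¬armed ∨ ¬fan ∨ ¬light) forces light = False.
  (¬fan ∨ ¬heat) forces heat = False.
  clause (heat ∨ light) is falsified — backtrack.
So fan = False.
  then (fan ∨ hot ∨ ¬key) forces key = False.
Set safe = True.
Set heat = False.
  then (heat ∨ light) forces light = True.
Set door = True.
All clauses satisfied.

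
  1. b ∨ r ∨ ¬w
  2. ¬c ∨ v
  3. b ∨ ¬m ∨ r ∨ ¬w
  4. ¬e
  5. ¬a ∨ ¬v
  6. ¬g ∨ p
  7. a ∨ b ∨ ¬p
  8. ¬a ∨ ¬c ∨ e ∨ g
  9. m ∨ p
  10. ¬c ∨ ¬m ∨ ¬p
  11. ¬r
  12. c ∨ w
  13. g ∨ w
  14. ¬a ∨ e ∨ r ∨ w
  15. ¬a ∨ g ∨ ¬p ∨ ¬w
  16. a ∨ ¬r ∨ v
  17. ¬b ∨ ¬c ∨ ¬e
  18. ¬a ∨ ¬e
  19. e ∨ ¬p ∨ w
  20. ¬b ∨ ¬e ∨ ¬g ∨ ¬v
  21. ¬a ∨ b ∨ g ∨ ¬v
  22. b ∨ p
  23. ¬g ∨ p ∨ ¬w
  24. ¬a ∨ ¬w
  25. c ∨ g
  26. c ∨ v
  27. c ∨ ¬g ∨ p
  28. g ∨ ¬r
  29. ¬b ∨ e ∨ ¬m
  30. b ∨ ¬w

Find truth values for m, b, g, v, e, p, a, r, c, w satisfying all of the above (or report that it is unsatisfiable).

m = False; b = True; g = True; v = True; e = False; p = True; a = False; r = False; c = True; w = True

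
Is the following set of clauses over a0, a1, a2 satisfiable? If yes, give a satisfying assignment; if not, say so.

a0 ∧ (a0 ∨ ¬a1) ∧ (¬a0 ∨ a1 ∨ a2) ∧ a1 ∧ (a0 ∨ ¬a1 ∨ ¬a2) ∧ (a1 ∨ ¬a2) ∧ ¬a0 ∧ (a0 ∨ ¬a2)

The formula is unsatisfiable.

Case a0 = True:
  Clause (¬a0) is falsified — contradiction.
Case a0 = False:
  Clause (a0) is falsified — contradiction.
Both cases fail, so the formula is unsatisfiable.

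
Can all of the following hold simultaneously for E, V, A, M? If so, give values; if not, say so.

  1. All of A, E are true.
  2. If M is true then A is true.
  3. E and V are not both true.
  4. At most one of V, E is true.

E = True; V = False; A = True; M = False

  (1) {A, E}: all 2 true ✓
  (2) M=F ⇒ A: vacuous ✓
  (3) E=T, V=F — not both ✓
  (4) {V, E}: 1 true — at most one ✓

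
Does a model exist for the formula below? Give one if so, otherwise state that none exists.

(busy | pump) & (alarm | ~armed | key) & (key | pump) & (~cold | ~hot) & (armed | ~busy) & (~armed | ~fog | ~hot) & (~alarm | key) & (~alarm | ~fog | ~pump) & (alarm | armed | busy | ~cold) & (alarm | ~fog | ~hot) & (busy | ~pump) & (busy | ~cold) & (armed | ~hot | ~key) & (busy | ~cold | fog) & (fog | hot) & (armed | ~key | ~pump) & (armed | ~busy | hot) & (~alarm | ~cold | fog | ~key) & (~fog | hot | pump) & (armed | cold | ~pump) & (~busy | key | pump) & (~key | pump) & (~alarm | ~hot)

cold = False, fog = True, key = True, pump = True, hot = False, busy = True, alarm = False, armed = True

Set cold = False.
Set fog = True.
Try key = False:
  (key | pump) forces pump = True.
  (~alarm | key) forces alarm = False.
  (alarm | ~armed | key) forces armed = False.
  clause (armed | cold | ~pump) is falsified — backtrack.
So key = True.
  then (~key | pump) forces pump = True.
  then (~alarm | ~fog | ~pump) forces alarm = False.
  then (alarm | ~fog | ~hot) forces hot = False.
  then (busy | ~pump) forces busy = True.
  then (armed | ~key | ~pump) forces armed = True.
All clauses satisfied.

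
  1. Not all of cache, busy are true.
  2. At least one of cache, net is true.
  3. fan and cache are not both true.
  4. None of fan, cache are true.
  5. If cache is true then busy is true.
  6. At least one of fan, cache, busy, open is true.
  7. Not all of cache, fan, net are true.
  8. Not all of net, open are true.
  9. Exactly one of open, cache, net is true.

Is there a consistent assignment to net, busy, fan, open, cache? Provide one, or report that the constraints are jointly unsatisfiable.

net: True; busy: True; fan: False; open: False; cache: False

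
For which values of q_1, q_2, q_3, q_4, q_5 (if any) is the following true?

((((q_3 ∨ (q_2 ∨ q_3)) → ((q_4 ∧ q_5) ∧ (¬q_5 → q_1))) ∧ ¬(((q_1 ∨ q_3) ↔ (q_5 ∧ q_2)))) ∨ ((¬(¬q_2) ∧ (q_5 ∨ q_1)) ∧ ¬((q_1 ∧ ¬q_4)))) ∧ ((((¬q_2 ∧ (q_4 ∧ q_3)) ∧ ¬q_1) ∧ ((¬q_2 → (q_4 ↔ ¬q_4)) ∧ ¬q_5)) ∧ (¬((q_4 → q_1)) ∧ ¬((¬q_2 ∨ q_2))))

The conjunct ¬((¬q_2 ∨ q_2)) is unsatisfiable on its own:
  q_2=F: evaluates to False.
  q_2=T: evaluates to False.
So the whole conjunction is unsatisfiable.

UNSATISFIABLE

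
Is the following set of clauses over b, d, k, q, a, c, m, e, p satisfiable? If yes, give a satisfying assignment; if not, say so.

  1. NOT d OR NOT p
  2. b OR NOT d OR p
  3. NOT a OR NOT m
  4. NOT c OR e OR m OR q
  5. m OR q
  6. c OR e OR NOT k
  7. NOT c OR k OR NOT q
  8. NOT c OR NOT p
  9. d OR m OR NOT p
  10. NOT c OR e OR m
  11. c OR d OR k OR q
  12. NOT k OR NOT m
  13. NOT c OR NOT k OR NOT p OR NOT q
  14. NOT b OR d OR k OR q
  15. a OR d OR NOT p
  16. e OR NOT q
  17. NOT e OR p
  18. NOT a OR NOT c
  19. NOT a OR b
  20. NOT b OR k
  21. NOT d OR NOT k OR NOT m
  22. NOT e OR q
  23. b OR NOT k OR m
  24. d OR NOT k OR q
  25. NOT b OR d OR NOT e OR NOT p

b: False, d: False, k: False, q: False, a: False, c: True, m: True, e: False, p: False

Set b = False.
  then (NOT a OR b) forces a = False.
Set d = False.
  then (a OR d OR NOT p) forces p = False.
  then (NOT e OR p) forces e = False.
  then (e OR NOT q) forces q = False.
  then (d OR NOT k OR q) forces k = False.
  then (m OR q) forces m = True.
  then (c OR d OR k OR q) forces c = True.
All clauses satisfied.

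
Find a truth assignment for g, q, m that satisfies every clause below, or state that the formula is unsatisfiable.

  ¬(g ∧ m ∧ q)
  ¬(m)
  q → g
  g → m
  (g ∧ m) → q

Unit clause (¬m) forces m = False.
In (¬g ∨ m) only ¬g is left, so g = False.
In (g ∨ ¬q) only ¬q is left, so q = False.
Check each clause:
  (¬m): ¬m holds.
  (¬g ∨ m): ¬g holds.
  (g ∨ ¬q): ¬q holds.
  (¬g ∨ ¬m ∨ q): ¬g holds.
  (¬g ∨ ¬m ∨ ¬q): ¬g holds.
All clauses satisfied.

g = False, q = False, m = False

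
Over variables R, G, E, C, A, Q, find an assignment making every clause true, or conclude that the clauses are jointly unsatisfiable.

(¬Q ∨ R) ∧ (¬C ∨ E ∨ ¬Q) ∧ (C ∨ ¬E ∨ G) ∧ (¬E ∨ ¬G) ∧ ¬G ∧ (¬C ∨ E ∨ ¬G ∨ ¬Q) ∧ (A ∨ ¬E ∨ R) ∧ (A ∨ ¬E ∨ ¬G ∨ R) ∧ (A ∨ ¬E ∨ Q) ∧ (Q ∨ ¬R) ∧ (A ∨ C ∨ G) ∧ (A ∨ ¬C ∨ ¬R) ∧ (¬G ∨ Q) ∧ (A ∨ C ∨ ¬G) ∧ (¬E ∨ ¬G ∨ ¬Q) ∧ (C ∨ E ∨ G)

R = False, G = False, E = True, C = True, A = True, Q = False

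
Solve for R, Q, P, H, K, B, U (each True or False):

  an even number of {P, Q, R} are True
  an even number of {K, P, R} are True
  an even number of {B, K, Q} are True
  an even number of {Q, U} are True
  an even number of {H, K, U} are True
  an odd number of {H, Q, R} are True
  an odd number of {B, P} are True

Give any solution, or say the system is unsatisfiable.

R=F, Q=T, P=T, H=F, K=T, B=F, U=T

{P, Q, R}: 2 true → even ✓
{K, P, R}: 2 true → even ✓
{B, K, Q}: 2 true → even ✓
{Q, U}: 2 true → even ✓
{H, K, U}: 2 true → even ✓
{H, Q, R}: 1 true → odd ✓
{B, P}: 1 true → odd ✓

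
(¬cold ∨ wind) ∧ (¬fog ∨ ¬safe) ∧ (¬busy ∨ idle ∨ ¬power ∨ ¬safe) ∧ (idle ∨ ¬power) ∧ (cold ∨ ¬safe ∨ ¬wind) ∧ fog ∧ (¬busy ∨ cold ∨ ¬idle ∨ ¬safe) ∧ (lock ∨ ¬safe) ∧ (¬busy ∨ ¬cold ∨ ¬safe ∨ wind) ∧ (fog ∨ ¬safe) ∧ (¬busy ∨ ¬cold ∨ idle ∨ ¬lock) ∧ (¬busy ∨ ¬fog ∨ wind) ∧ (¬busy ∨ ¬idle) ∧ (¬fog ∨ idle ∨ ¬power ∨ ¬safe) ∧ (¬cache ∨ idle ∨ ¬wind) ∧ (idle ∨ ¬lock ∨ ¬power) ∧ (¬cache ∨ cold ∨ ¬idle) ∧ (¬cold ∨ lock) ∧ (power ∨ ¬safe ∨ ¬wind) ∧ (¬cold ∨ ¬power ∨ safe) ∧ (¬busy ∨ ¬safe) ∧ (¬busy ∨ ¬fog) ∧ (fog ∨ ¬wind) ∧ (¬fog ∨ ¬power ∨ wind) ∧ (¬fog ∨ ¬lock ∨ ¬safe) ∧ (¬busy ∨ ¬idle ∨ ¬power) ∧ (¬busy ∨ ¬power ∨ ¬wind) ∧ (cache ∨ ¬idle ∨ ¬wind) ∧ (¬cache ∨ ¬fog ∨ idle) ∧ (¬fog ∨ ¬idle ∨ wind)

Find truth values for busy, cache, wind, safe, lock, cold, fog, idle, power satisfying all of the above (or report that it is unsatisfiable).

busy: False, cache: False, wind: False, safe: False, lock: True, cold: False, fog: True, idle: False, power: False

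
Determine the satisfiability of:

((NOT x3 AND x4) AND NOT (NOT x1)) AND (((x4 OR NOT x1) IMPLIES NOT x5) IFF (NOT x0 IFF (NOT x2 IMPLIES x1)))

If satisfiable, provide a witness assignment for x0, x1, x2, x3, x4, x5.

x0: False, x1: True, x2: False, x3: False, x4: True, x5: False

  (NOT x3 AND x4) AND NOT (NOT x1) = True
    NOT x3 AND x4 = True
      NOT x3 = True
    NOT (NOT x1) = True
      NOT x1 = False
  ((x4 OR NOT x1) IMPLIES NOT x5) IFF (NOT x0 IFF (NOT x2 IMPLIES x1)) = True
    (x4 OR NOT x1) IMPLIES NOT x5 = True
      x4 OR NOT x1 = True
        NOT x1 = False
      NOT x5 = True
    NOT x0 IFF (NOT x2 IMPLIES x1) = True
      NOT x0 = True
      NOT x2 IMPLIES x1 = True
        NOT x2 = True
Both conjuncts True, so the formula holds.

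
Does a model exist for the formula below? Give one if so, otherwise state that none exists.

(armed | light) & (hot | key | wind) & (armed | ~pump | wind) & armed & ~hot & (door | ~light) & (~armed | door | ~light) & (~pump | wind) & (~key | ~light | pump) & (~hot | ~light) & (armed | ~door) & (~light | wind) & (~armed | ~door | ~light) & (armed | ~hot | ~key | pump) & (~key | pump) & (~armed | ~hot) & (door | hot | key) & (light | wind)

Unit clause (armed) forces armed = True.
Unit clause (~hot) forces hot = False.
Try wind = False:
  (hot | key | wind) forces key = True.
  (~pump | wind) forces pump = False.
  clause (~key | pump) is falsified — backtrack.
So wind = True.
Set door = False.
  then (door | ~light) forces light = False.
  then (door | hot | key) forces key = True.
  then (~key | pump) forces pump = True.
All clauses satisfied.

hot: False, wind: True, armed: True, door: False, key: True, pump: True, light: False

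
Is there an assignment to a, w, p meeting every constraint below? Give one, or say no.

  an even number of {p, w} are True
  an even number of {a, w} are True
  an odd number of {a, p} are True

Adding constraints 1, 2, 3 mod 2: every variable appears an even number of times on the left, so the left side is 0.
But the right sides sum to 1 (mod 2). 0 ≠ 1 — the system is inconsistent.

Unsatisfiable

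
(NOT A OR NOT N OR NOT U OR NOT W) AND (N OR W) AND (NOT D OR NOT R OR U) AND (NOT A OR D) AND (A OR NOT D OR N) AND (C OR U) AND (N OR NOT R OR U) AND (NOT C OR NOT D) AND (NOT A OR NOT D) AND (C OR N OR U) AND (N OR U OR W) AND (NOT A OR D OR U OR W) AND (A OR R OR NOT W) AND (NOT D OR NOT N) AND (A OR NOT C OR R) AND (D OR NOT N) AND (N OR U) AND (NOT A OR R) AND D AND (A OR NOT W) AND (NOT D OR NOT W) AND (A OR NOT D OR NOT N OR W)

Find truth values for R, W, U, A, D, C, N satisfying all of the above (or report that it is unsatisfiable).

No satisfying assignment exists.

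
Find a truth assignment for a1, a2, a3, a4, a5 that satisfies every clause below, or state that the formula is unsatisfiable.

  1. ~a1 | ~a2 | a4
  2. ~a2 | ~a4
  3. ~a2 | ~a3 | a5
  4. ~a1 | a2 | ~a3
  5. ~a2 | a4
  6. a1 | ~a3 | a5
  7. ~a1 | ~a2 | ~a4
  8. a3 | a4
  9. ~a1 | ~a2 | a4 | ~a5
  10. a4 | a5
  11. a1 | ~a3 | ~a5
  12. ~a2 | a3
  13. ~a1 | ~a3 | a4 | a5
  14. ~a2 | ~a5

a1=F; a2=F; a3=F; a4=T; a5=T

Set a1 = False.
Set a2 = False.
Try a3 = True:
  (a1 | ~a3 | a5) forces a5 = True.
  clause (a1 | ~a3 | ~a5) is falsified — backtrack.
So a3 = False.
  then (a3 | a4) forces a4 = True.
Set a5 = True.
All clauses satisfied.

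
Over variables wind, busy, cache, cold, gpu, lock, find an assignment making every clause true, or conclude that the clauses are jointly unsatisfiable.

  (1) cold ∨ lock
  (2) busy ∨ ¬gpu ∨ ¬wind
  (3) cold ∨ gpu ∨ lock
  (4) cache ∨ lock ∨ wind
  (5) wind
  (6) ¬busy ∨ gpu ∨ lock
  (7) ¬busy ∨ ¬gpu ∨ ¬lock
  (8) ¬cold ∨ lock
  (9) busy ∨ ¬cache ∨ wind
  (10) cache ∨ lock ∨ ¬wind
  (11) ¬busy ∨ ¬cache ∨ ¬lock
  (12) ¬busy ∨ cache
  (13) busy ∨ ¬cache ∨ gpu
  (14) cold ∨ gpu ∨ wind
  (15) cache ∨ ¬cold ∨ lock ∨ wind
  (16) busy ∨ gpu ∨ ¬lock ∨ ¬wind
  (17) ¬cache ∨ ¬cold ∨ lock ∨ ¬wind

No satisfying assignment exists.

Case busy = True:
  (wind) forces wind = True.
  (¬busy ∨ cache) forces cache = True.
  (¬busy ∨ ¬cache ∨ ¬lock) forces lock = False.
  (cold ∨ lock) forces cold = True.
  Clause (¬cold ∨ lock) is falsified — contradiction.
Case busy = False:
  (wind) forces wind = True.
  (busy ∨ ¬gpu ∨ ¬wind) forces gpu = False.
  (busy ∨ ¬cache ∨ gpu) forces cache = False.
  (cache ∨ lock ∨ ¬wind) forces lock = True.
  Clause (busy ∨ gpu ∨ ¬lock ∨ ¬wind) is falsified — contradiction.
Both cases fail, so the formula is unsatisfiable.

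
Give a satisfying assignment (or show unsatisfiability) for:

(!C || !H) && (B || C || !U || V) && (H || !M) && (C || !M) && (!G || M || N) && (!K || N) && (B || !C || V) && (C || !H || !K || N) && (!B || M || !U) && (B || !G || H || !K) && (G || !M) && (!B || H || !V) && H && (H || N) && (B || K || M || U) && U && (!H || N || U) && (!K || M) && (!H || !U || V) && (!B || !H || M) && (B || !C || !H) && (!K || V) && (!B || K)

Unit clause (H) forces H = True.
Unit clause (U) forces U = True.
In (!H || !U || V) only V is left, so V = True.
In (!C || !H) only !C is left, so C = False.
In (C || !M) only !M is left, so M = False.
In (!B || M || !U) only !B is left, so B = False.
In (!K || M) only !K is left, so K = False.
Set N = False.
  then (!G || M || N) forces G = False.
All clauses satisfied.

N: False, U: True, M: False, K: False, G: False, B: False, V: True, C: False, H: True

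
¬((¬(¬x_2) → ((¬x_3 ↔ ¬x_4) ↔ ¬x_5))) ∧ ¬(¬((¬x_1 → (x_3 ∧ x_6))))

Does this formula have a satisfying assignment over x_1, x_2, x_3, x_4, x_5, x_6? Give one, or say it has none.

x_1 = False; x_2 = True; x_3 = True; x_4 = False; x_5 = False; x_6 = True

  ¬((¬(¬x_2) → ((¬x_3 ↔ ¬x_4) ↔ ¬x_5))) = True
    ¬(¬x_2) → ((¬x_3 ↔ ¬x_4) ↔ ¬x_5) = False
      ¬(¬x_2) = True
        ¬x_2 = False
      (¬x_3 ↔ ¬x_4) ↔ ¬x_5 = False
        ¬x_3 ↔ ¬x_4 = False
          ¬x_3 = False
          ¬x_4 = True
        ¬x_5 = True
  ¬(¬((¬x_1 → (x_3 ∧ x_6)))) = True
    ¬((¬x_1 → (x_3 ∧ x_6))) = False
      ¬x_1 → (x_3 ∧ x_6) = True
        ¬x_1 = True
        x_3 ∧ x_6 = True
Both conjuncts True, so the formula holds.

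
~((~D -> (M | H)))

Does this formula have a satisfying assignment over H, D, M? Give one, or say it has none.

H=F, D=F, M=F

  ~((~D -> (M | H))) = True
    ~D -> (M | H) = False
      ~D = True
      M | H = False
The formula evaluates to True.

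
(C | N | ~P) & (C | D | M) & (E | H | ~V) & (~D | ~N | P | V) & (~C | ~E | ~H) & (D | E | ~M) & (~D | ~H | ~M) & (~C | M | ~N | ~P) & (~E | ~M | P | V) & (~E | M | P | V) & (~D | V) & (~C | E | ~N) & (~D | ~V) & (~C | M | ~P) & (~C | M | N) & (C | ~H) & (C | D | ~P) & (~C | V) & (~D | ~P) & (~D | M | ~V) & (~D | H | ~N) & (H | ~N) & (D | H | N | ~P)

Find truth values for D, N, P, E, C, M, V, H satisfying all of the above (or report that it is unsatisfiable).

D = False; N = False; P = False; E = True; C = False; M = True; V = True; H = False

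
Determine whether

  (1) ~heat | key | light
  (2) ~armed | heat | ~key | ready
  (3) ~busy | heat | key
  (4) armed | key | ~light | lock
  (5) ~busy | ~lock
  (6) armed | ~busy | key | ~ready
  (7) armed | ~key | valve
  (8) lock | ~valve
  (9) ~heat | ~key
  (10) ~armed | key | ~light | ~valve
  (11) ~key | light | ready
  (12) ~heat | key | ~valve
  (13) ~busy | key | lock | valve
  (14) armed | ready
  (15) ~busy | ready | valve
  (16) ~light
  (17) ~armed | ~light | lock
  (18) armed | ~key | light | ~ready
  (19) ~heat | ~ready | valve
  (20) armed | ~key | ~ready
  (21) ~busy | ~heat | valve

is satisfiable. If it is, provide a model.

Unit clause (~light) forces light = False.
Set valve = False.
Set busy = False.
Try heat = True:
  (~heat | key | light) forces key = True.
  clause (~heat | ~key) is falsified — backtrack.
So heat = False.
Set ready = False.
  then (~key | light | ready) forces key = False.
  then (armed | ready) forces armed = True.
Set lock = True.
All clauses satisfied.

valve = False; light = False; busy = False; heat = False; ready = False; lock = True; key = False; armed = True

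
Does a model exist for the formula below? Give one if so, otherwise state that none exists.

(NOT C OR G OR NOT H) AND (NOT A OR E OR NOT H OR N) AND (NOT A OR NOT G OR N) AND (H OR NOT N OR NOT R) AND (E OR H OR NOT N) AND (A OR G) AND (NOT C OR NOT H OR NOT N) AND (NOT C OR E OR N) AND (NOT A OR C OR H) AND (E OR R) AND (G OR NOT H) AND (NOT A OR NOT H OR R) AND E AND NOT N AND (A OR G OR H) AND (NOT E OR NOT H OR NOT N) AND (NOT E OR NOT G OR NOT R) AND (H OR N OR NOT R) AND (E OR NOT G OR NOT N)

N = False, R = False, E = True, H = False, C = True, G = False, A = True

Unit clause (E) forces E = True.
Unit clause (NOT N) forces N = False.
Try R = True:
  (NOT E OR NOT G OR NOT R) forces G = False.
  (A OR G) forces A = True.
  (G OR NOT H) forces H = False.
  clause (H OR N OR NOT R) is falsified — backtrack.
So R = False.
Set H = False.
Set C = True.
Set G = False.
  then (A OR G) forces A = True.
All clauses satisfied.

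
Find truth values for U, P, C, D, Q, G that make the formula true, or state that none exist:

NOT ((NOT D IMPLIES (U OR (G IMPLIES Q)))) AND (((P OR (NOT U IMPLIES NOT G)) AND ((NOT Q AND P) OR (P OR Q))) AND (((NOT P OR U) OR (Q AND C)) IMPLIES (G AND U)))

U = False, P = True, C = False, D = False, Q = False, G = True

  NOT ((NOT D IMPLIES (U OR (G IMPLIES Q)))) = True
    NOT D IMPLIES (U OR (G IMPLIES Q)) = False
      NOT D = True
      U OR (G IMPLIES Q) = False
        G IMPLIES Q = False
  ((P OR (NOT U IMPLIES NOT G)) AND ((NOT Q AND P) OR (P OR Q))) AND (((NOT P OR U) OR (Q AND C)) IMPLIES (G AND U)) = True
    (P OR (NOT U IMPLIES NOT G)) AND ((NOT Q AND P) OR (P OR Q)) = True
      P OR (NOT U IMPLIES NOT G) = True
        NOT U IMPLIES NOT G = False
          NOT U = True
          NOT G = False
      (NOT Q AND P) OR (P OR Q) = True
        NOT Q AND P = True
          NOT Q = True
        P OR Q = True
    ((NOT P OR U) OR (Q AND C)) IMPLIES (G AND U) = True
      (NOT P OR U) OR (Q AND C) = False
        NOT P OR U = False
          NOT P = False
        Q AND C = False
      G AND U = False
Both conjuncts True, so the formula holds.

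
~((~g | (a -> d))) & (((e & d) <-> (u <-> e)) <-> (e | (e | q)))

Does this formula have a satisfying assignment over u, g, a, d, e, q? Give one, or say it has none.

u = False; g = True; a = True; d = False; e = False; q = False

  ~((~g | (a -> d))) = True
    ~g | (a -> d) = False
      ~g = False
      a -> d = False
  ((e & d) <-> (u <-> e)) <-> (e | (e | q)) = True
    (e & d) <-> (u <-> e) = False
      e & d = False
      u <-> e = True
    e | (e | q) = False
      e | q = False
Both conjuncts True, so the formula holds.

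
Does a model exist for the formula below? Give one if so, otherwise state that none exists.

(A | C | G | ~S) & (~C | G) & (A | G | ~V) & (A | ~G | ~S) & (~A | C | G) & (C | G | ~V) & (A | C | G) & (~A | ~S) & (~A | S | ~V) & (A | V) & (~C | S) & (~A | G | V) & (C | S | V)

A = False; S = False; V = True; G = True; C = False

Try A = True:
  (~A | ~S) forces S = False.
  (~A | S | ~V) forces V = False.
  (~C | S) forces C = False.
  clause (C | S | V) is falsified — backtrack.
So A = False.
  then (A | V) forces V = True.
  then (A | G | ~V) forces G = True.
  then (A | ~G | ~S) forces S = False.
  then (~C | S) forces C = False.
All clauses satisfied.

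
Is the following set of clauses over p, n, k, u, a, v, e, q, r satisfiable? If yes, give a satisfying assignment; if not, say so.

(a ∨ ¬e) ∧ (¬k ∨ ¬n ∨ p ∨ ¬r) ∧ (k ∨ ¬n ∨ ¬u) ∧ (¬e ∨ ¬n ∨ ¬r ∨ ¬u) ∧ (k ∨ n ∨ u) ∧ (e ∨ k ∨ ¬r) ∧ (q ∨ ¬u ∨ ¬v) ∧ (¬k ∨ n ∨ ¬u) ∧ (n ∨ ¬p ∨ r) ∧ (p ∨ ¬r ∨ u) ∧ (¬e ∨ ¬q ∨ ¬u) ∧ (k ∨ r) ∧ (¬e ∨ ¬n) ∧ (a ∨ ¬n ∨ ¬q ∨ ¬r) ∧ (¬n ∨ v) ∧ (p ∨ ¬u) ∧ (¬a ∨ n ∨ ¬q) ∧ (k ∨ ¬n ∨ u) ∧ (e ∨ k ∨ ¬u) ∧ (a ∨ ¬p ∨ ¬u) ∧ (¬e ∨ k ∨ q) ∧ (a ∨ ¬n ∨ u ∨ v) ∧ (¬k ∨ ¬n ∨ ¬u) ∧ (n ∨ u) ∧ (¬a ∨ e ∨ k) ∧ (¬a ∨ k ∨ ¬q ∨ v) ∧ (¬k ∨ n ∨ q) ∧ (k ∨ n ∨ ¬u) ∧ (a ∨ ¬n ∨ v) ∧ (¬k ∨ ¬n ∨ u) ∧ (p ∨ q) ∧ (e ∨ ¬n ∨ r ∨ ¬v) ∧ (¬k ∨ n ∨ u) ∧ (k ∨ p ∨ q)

Unsatisfiable — no assignment works.

Case n = True:
  (¬e ∨ ¬n) forces e = False.
  (¬n ∨ v) forces v = True.
  (e ∨ ¬n ∨ r ∨ ¬v) forces r = True.
  (e ∨ k ∨ ¬r) forces k = True.
  (¬k ∨ ¬n ∨ p ∨ ¬r) forces p = True.
  (¬k ∨ ¬n ∨ ¬u) forces u = False.
  Clause (¬k ∨ ¬n ∨ u) is falsified — contradiction.
Case n = False:
  (n ∨ u) forces u = True.
  (¬k ∨ n ∨ ¬u) forces k = False.
  Clause (k ∨ n ∨ ¬u) is falsified — contradiction.
Both cases fail, so the formula is unsatisfiable.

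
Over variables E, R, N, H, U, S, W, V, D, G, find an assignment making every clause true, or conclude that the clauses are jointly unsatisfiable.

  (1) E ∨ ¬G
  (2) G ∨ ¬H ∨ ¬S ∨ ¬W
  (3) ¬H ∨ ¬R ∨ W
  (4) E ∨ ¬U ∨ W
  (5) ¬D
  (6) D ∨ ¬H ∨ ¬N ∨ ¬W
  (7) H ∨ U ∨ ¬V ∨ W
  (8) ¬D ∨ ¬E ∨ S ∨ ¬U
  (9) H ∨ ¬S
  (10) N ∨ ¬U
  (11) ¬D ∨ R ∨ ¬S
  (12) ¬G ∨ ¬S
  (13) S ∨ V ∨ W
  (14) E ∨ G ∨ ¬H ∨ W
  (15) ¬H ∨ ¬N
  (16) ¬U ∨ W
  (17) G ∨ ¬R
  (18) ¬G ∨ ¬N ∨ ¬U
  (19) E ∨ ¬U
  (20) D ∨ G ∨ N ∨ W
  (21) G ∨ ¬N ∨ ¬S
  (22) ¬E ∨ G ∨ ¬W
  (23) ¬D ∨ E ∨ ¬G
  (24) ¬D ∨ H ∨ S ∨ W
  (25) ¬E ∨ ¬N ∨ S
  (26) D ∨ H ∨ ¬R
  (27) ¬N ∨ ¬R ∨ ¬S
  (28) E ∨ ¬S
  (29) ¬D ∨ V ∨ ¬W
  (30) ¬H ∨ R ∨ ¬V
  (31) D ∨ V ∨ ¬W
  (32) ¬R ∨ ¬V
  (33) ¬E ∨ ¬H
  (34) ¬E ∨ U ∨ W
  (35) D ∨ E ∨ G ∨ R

E: True; R: False; N: False; H: False; U: False; S: False; W: True; V: True; D: False; G: True

Unit clause (¬D) forces D = False.
Try E = False:
  (E ∨ ¬G) forces G = False.
  (G ∨ ¬R) forces R = False.
  clause (D ∨ E ∨ G ∨ R) is falsified — backtrack.
So E = True.
  then (¬E ∨ ¬H) forces H = False.
  then (H ∨ ¬S) forces S = False.
  then (¬E ∨ ¬N ∨ S) forces N = False.
  then (D ∨ H ∨ ¬R) forces R = False.
  then (N ∨ ¬U) forces U = False.
  then (¬E ∨ U ∨ W) forces W = True.
  then (¬E ∨ G ∨ ¬W) forces G = True.
  then (D ∨ V ∨ ¬W) forces V = True.
All clauses satisfied.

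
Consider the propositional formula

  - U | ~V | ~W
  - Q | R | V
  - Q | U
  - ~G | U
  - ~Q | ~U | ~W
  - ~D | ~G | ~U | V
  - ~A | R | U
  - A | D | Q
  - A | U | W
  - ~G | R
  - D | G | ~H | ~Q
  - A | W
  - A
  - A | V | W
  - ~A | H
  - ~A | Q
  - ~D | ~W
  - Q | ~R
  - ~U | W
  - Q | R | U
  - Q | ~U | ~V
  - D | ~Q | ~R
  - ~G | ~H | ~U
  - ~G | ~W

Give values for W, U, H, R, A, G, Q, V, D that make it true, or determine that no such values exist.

Unit clause (A) forces A = True.
In (~A | H) only H is left, so H = True.
In (~A | Q) only Q is left, so Q = True.
Set W = False.
  then (~U | W) forces U = False.
  then (~G | U) forces G = False.
  then (~A | R | U) forces R = True.
  then (D | G | ~H | ~Q) forces D = True.
Set V = False.
All clauses satisfied.

W: False, U: False, H: True, R: True, A: True, G: False, Q: True, V: False, D: True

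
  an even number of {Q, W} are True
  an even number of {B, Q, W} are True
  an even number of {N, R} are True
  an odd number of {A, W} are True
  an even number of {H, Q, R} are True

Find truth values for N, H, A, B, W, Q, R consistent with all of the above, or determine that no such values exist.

N: True, H: False, A: False, B: False, W: True, Q: True, R: True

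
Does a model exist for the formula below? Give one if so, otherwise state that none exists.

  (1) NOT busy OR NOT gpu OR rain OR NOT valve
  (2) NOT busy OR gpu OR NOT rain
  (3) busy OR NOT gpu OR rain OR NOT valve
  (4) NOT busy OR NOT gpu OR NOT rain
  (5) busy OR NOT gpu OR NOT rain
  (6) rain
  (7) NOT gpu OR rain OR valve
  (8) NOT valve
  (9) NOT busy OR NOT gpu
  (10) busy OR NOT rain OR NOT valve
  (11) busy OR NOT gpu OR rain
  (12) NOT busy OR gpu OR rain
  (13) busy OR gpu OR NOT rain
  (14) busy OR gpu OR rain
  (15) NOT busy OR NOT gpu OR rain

Unsatisfiable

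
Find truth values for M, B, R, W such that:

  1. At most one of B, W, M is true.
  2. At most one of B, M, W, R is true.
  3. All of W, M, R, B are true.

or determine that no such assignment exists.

Unsatisfiable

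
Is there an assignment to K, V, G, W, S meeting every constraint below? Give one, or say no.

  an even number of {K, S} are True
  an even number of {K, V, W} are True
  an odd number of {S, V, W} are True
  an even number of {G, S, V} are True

Unsatisfiable — no assignment works.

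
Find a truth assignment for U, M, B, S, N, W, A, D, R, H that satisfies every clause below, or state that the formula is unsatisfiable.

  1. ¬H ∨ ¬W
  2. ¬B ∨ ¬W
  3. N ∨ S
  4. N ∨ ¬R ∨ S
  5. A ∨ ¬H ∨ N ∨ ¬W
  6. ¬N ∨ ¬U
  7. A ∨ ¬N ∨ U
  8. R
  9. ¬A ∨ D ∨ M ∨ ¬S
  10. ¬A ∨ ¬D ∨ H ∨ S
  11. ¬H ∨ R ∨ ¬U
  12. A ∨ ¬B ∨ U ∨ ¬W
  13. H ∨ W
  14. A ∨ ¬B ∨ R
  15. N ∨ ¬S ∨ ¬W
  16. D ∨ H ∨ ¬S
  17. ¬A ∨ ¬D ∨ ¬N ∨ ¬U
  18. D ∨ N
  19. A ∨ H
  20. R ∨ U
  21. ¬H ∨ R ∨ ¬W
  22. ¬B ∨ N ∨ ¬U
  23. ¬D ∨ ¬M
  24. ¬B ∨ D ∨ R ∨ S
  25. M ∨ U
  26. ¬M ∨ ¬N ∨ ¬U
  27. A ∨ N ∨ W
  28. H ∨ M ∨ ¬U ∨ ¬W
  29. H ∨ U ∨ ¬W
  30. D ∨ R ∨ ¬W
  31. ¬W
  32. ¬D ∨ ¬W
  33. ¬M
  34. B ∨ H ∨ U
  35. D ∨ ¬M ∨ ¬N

Unit clause (R) forces R = True.
Unit clause (¬W) forces W = False.
Unit clause (¬M) forces M = False.
In (H ∨ W) only H is left, so H = True.
In (M ∨ U) only U is left, so U = True.
In (¬N ∨ ¬U) only ¬N is left, so N = False.
In (D ∨ N) only D is left, so D = True.
In (¬B ∨ N ∨ ¬U) only ¬B is left, so B = False.
In (A ∨ N ∨ W) only A is left, so A = True.
In (N ∨ S) only S is left, so S = True.
All clauses satisfied.

U = True, M = False, B = False, S = True, N = False, W = False, A = True, D = True, R = True, H = True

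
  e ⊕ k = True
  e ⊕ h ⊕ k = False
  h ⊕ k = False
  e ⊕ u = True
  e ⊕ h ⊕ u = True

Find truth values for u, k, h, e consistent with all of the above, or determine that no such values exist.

Adding constraints 1, 2, 4, 5 mod 2: every variable appears an even number of times on the left, so the left side is 0.
But the right sides sum to 1 (mod 2). 0 ≠ 1 — the system is inconsistent.

Unsatisfiable — no assignment works.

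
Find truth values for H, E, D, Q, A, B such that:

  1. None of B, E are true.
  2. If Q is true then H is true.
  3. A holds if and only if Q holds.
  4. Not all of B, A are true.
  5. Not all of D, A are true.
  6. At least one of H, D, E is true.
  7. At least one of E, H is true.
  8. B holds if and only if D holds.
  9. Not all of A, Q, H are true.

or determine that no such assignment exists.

H=T, E=F, D=F, Q=F, A=F, B=F

  (1) {B, E}: 0 true — none ✓
  (2) Q=F ⇒ H: vacuous ✓
  (3) A=F, Q=F — same ✓
  (4) {B, A}: 0/2 true — not all ✓
  (5) {D, A}: 0/2 true — not all ✓
  (6) {H, D, E}: 1 true — at least one ✓
  (7) {E, H}: 1 true — at least one ✓
  (8) B=F, D=F — same ✓
  (9) {A, Q, H}: 1/3 true — not all ✓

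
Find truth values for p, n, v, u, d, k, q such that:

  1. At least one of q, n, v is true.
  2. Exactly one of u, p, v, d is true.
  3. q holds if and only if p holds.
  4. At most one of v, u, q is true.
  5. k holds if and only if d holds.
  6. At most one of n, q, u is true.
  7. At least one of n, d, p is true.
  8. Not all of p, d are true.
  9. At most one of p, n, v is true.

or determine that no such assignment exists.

p = False, n = True, v = False, u = False, d = True, k = True, q = False

  (1) {q, n, v}: 1 true — at least one ✓
  (2) {u, p, v, d}: 1 true — exactly one ✓
  (3) q=F, p=F — same ✓
  (4) {v, u, q}: 0 true — at most one ✓
  (5) k=T, d=T — same ✓
  (6) {n, q, u}: 1 true — at most one ✓
  (7) {n, d, p}: 2 true — at least one ✓
  (8) {p, d}: 1/2 true — not all ✓
  (9) {p, n, v}: 1 true — at most one ✓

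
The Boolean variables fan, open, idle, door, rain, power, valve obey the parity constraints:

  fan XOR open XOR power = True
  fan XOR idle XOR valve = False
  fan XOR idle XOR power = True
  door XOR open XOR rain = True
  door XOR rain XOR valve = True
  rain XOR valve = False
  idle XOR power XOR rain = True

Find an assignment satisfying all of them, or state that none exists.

fan = False, open = False, idle = False, door = True, rain = False, power = True, valve = False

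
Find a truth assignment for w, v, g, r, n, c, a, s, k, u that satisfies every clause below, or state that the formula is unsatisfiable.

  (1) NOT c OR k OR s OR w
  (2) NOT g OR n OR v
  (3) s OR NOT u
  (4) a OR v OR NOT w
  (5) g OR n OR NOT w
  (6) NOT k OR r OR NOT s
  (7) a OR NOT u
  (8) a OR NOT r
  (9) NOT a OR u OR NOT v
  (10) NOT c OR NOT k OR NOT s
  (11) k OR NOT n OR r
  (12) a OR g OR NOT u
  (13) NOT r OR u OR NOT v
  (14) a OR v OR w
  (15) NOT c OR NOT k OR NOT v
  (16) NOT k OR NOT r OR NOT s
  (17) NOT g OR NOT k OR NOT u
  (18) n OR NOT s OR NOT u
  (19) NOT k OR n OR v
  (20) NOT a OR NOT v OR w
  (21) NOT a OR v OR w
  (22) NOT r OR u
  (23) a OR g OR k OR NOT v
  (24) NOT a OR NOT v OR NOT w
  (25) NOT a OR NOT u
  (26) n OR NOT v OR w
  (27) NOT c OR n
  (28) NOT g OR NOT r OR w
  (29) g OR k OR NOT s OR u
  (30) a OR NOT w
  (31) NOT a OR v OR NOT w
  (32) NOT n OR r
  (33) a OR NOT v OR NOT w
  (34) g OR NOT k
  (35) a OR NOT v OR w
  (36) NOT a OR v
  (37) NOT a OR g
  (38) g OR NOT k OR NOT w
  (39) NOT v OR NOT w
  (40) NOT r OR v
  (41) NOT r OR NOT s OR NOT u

Case v = True:
  (NOT v OR NOT w) forces w = False.
  (NOT a OR NOT v OR w) forces a = False.
  Clause (a OR NOT v OR w) is falsified — contradiction.
Case v = False:
  (NOT a OR v) forces a = False.
  (a OR v OR NOT w) forces w = False.
  Clause (a OR v OR w) is falsified — contradiction.
Both cases fail, so the formula is unsatisfiable.

UNSATISFIABLE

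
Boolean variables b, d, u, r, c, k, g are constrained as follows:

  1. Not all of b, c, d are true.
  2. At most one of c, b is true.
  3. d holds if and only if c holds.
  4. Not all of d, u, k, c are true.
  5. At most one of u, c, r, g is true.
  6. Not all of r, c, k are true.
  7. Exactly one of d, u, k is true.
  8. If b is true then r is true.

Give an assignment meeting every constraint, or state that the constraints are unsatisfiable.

b: True, d: False, u: False, r: True, c: False, k: True, g: False

  (1) {b, c, d}: 1/3 true — not all ✓
  (2) {c, b}: 1 true — at most one ✓
  (3) d=F, c=F — same ✓
  (4) {d, u, k, c}: 1/4 true — not all ✓
  (5) {u, c, r, g}: 1 true — at most one ✓
  (6) {r, c, k}: 2/3 true — not all ✓
  (7) {d, u, k}: 1 true — exactly one ✓
  (8) b=T ⇒ r: T ✓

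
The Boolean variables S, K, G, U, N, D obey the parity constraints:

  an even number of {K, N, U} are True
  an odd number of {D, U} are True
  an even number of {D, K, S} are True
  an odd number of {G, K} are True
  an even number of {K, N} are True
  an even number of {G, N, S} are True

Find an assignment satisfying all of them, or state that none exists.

S: True, K: False, G: True, U: False, N: False, D: True

{K, N, U}: 0 true → even ✓
{D, U}: 1 true → odd ✓
{D, K, S}: 2 true → even ✓
{G, K}: 1 true → odd ✓
{K, N}: 0 true → even ✓
{G, N, S}: 2 true → even ✓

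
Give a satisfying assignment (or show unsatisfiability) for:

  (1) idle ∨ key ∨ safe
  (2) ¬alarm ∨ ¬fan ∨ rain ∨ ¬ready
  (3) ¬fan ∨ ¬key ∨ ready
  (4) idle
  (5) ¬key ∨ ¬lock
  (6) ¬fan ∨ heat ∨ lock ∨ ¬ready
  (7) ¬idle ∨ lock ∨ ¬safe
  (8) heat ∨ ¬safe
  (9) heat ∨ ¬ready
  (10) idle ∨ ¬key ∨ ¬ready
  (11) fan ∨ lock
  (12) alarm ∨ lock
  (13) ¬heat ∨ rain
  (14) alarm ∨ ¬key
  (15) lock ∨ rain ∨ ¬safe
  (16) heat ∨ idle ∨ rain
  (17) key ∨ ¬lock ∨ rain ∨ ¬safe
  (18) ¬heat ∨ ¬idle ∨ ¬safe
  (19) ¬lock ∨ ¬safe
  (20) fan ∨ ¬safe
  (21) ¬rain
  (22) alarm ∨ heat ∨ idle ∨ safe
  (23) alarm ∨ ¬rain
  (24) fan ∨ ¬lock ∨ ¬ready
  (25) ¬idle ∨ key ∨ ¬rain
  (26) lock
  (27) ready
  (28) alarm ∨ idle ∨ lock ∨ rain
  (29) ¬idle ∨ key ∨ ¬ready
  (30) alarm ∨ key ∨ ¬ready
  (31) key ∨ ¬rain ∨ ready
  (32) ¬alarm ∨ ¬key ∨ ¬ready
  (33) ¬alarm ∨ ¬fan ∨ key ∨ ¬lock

UNSATISFIABLE

Case ready = True:
  (idle) forces idle = True.
  (heat ∨ ¬ready) forces heat = True.
  (¬heat ∨ rain) forces rain = True.
  Clause (¬rain) is falsified — contradiction.
Case ready = False:
  Clause (ready) is falsified — contradiction.
Both cases fail, so the formula is unsatisfiable.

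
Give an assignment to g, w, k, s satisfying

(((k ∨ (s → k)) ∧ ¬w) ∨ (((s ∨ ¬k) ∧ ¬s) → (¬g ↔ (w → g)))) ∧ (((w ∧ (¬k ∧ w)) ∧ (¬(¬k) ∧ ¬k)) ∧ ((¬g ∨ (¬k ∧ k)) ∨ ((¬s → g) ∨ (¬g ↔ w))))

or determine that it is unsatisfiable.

Case k = True: the conjunct ¬k is False.
Case k = False: the conjunct ¬(¬k) becomes ¬(¬False) = False.
Both cases fail — unsatisfiable.

No satisfying assignment exists.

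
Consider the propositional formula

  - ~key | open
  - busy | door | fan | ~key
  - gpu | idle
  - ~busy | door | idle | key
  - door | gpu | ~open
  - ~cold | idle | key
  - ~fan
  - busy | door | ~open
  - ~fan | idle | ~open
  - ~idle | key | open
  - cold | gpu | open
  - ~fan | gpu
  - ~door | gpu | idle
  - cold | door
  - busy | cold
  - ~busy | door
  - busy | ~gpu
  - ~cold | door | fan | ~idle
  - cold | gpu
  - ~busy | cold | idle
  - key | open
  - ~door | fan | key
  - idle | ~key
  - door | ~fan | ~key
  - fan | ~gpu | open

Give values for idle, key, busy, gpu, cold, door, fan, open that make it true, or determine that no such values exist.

Unit clause (~fan) forces fan = False.
Set idle = True.
Set key = True.
  then (~key | open) forces open = True.
Set busy = True.
  then (~busy | door) forces door = True.
Set gpu = True.
Set cold = False.
All clauses satisfied.

idle = True, key = True, busy = True, gpu = True, cold = False, door = True, fan = False, open = True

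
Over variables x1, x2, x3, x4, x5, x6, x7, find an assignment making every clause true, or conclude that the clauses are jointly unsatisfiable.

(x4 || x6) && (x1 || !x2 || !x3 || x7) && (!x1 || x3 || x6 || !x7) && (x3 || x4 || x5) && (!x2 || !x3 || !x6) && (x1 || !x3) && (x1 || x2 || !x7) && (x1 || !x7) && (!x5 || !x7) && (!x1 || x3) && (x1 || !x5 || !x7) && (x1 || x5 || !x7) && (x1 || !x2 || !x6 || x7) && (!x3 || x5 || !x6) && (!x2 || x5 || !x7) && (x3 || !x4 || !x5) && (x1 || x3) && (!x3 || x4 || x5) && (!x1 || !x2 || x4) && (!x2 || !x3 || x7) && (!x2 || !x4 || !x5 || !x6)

x1=T; x2=F; x3=T; x4=T; x5=T; x6=F; x7=F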